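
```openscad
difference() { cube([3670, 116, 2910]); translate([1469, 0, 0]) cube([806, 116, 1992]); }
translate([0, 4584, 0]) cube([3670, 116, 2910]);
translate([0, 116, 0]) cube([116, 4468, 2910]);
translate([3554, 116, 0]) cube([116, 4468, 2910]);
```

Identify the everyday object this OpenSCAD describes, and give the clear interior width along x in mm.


A single room. The interior width is 3438 mm.

Four walls enclosing a rectangle with a door in the front wall — a room. Outside width 3670 minus two 116 mm walls gives 3438 mm.


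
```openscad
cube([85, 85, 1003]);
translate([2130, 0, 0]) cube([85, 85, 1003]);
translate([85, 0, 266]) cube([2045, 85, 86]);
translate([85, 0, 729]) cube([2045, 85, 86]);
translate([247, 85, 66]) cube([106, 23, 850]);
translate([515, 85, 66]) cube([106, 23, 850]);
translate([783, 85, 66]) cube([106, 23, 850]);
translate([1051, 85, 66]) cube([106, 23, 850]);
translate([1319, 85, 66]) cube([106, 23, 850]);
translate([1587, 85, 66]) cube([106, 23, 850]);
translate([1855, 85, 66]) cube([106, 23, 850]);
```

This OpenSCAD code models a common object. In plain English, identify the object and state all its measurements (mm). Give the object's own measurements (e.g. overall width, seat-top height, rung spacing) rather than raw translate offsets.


A fence section. Two 85×85 mm posts, 1003 mm tall, stand on the floor with a clear span of 2045 mm between their inner faces. Two horizontal rails of 85×86 mm section span the gap between the posts with their undersides at z = 266 mm and z = 729 mm, flush with the posts' −y face. 7 pickets, each 106 mm wide, 23 mm thick and 850 mm tall, are fixed to the +y face of the rails with their bottoms at z = 66 mm, spaced across the span with a 162 mm gap after the −x post and between neighbouring pickets, with 169 mm left before the +x post.


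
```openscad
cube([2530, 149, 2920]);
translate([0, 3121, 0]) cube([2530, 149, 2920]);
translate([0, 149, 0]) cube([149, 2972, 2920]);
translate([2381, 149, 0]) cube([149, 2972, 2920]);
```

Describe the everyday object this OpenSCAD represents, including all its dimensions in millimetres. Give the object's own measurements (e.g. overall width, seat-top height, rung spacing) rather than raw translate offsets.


The wall frame of a small rectangular building: four walls, each 2920 mm tall and 149 mm thick, enclosing a footprint 2530 mm (x) by 3270 mm (y) outside-to-outside, with no floor or roof. The front and back walls (the −y and +y sides) span the full width; the two side walls fit between them.


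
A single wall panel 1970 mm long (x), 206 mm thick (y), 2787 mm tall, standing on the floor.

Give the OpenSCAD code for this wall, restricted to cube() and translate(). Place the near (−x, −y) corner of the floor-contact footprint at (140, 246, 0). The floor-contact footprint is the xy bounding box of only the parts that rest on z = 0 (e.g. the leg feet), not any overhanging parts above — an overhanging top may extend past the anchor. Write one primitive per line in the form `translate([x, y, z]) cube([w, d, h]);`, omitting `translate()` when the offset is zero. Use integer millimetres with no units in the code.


translate([140, 246, 0]) cube([1970, 206, 2787]);


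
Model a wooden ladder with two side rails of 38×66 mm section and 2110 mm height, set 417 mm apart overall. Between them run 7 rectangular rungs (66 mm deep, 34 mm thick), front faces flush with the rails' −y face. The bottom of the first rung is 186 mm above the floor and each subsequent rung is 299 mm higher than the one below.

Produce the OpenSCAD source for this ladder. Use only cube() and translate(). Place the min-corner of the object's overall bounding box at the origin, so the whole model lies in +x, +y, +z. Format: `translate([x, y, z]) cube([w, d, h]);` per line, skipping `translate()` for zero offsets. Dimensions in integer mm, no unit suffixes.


cube([38, 66, 2110]);
translate([379, 0, 0]) cube([38, 66, 2110]);
translate([38, 0, 186]) cube([341, 66, 34]);
translate([38, 0, 485]) cube([341, 66, 34]);
translate([38, 0, 784]) cube([341, 66, 34]);
translate([38, 0, 1083]) cube([341, 66, 34]);
translate([38, 0, 1382]) cube([341, 66, 34]);
translate([38, 0, 1681]) cube([341, 66, 34]);
translate([38, 0, 1980]) cube([341, 66, 34]);


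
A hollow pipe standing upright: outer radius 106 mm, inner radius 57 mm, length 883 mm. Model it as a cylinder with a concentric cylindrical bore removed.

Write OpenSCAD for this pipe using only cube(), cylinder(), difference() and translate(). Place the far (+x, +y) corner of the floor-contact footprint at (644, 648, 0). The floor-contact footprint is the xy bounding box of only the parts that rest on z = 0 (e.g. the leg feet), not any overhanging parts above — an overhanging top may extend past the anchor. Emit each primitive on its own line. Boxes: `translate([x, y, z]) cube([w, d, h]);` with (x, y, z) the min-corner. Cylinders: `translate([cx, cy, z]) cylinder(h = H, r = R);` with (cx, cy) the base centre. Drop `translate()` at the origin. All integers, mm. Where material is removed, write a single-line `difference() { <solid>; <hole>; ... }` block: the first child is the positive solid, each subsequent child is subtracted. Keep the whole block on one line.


difference() { translate([538, 542, 0]) cylinder(h = 883, r = 106); translate([538, 542, 0]) cylinder(h = 883, r = 57); }


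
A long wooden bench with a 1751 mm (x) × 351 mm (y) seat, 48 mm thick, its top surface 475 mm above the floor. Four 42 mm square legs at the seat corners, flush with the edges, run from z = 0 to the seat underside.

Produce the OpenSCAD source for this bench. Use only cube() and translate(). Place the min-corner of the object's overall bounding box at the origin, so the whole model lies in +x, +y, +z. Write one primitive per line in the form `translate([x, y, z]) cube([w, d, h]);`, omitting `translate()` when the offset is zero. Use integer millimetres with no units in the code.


translate([0, 0, 427]) cube([1751, 351, 48]);
cube([42, 42, 427]);
translate([0, 309, 0]) cube([42, 42, 427]);
translate([1709, 0, 0]) cube([42, 42, 427]);
translate([1709, 309, 0]) cube([42, 42, 427]);


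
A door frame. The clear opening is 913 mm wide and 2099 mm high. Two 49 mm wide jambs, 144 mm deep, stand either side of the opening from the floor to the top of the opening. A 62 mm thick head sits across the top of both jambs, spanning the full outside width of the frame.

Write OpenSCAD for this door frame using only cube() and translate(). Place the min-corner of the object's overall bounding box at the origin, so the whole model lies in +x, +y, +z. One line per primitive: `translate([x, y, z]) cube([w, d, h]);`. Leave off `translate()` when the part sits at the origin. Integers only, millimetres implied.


cube([49, 144, 2099]);
translate([962, 0, 0]) cube([49, 144, 2099]);
translate([0, 0, 2099]) cube([1011, 144, 62]);


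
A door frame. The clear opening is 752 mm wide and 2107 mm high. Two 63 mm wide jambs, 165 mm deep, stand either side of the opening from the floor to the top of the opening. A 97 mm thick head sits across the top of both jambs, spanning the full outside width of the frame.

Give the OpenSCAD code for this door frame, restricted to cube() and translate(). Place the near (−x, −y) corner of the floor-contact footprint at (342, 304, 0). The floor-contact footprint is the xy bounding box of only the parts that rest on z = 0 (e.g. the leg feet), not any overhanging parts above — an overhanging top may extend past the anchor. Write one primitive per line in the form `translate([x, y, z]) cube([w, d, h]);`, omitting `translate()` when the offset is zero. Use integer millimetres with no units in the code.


translate([342, 304, 0]) cube([63, 165, 2107]);
translate([1157, 304, 0]) cube([63, 165, 2107]);
translate([342, 304, 2107]) cube([878, 165, 97]);


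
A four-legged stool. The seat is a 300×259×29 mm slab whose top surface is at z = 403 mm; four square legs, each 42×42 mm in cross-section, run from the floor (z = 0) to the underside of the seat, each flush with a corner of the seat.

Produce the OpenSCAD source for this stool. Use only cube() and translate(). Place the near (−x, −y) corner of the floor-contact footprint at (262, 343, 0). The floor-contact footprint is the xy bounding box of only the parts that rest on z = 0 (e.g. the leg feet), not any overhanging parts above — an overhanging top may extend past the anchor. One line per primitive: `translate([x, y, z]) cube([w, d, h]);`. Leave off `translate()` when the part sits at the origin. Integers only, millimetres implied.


translate([262, 343, 374]) cube([300, 259, 29]);
translate([262, 343, 0]) cube([42, 42, 374]);
translate([520, 343, 0]) cube([42, 42, 374]);
translate([262, 560, 0]) cube([42, 42, 374]);
translate([520, 560, 0]) cube([42, 42, 374]);


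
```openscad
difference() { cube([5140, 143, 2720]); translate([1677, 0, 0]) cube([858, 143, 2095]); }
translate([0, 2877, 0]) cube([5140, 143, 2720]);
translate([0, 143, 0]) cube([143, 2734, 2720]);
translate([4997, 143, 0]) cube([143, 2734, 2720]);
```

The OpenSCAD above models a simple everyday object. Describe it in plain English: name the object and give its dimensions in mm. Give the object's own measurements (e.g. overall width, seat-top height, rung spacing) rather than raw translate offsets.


A single room: four walls, each 2720 mm tall and 143 mm thick, enclosing an outside footprint 5140×3020 mm (x × y), no floor or roof. The front and back walls (−y and +y sides) run the full x-width; the side walls fit between their inner faces. A door opening 858 mm wide and 2095 mm tall is cut through the front wall from the floor up, its −x edge 1677 mm from the wall's −x end.


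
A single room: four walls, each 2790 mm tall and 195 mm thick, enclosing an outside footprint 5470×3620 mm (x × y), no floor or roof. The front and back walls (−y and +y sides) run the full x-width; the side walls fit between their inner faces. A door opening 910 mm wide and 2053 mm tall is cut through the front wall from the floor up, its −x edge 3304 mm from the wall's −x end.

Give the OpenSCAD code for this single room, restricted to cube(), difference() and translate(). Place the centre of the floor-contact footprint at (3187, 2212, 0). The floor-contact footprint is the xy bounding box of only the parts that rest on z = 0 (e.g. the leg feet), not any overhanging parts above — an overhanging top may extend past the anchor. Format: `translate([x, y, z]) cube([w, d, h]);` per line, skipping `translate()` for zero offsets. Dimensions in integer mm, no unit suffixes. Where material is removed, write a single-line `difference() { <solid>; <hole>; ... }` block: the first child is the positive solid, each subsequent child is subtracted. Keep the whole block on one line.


difference() { translate([452, 402, 0]) cube([5470, 195, 2790]); translate([3756, 402, 0]) cube([910, 195, 2053]); }
translate([452, 3827, 0]) cube([5470, 195, 2790]);
translate([452, 597, 0]) cube([195, 3230, 2790]);
translate([5727, 597, 0]) cube([195, 3230, 2790]);


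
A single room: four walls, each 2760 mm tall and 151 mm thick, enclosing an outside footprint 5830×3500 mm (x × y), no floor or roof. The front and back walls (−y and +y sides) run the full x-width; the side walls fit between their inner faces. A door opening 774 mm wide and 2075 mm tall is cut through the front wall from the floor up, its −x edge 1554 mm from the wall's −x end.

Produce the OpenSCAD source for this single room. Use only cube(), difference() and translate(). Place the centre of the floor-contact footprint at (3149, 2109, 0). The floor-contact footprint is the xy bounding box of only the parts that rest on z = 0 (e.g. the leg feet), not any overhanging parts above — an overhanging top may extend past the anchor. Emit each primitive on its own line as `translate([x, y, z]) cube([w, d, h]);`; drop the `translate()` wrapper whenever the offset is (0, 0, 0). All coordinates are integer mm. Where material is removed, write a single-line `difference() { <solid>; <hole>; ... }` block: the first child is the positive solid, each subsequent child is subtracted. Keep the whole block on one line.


difference() { translate([234, 359, 0]) cube([5830, 151, 2760]); translate([1788, 359, 0]) cube([774, 151, 2075]); }
translate([234, 3708, 0]) cube([5830, 151, 2760]);
translate([234, 510, 0]) cube([151, 3198, 2760]);
translate([5913, 510, 0]) cube([151, 3198, 2760]);


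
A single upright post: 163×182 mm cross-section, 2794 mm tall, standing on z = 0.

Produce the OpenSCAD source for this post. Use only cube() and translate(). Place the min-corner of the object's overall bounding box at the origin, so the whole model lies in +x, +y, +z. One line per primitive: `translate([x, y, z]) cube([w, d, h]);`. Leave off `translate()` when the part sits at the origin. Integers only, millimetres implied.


cube([163, 182, 2794]);


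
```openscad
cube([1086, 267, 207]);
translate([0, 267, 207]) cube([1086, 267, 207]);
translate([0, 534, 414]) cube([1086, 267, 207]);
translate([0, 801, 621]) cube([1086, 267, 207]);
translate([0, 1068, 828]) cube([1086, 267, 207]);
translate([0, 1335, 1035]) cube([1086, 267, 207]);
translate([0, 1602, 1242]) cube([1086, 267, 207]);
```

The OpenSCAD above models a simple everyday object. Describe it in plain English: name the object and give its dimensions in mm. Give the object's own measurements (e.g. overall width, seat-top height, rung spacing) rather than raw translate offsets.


A straight staircase of 7 solid steps. Each step is 1086 mm wide (x), 267 mm deep (y, the going) and 207 mm tall (the rise). The first step rests on the floor; each subsequent step sits one going further in +y and one rise higher in +z, directly behind and above the previous step with no overlap.


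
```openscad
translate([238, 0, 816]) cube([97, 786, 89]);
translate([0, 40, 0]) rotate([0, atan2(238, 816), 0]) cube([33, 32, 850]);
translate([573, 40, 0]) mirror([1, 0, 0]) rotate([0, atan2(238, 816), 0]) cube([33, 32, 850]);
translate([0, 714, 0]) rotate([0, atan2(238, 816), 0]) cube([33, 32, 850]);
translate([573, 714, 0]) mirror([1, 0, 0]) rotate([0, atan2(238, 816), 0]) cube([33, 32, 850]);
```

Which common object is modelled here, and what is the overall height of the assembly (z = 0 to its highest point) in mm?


A sawhorse. The overall height is 905 mm.

A beam across two mirrored pairs of raked legs — a sawhorse. The beam's underside is at z = 816 (matching the legs' vertical rise in atan2(238, 816)) and the beam is 89 mm tall, so its top is at 816 + 89 = 905 mm. The raked legs top out at the beam's underside, so that is the highest point.


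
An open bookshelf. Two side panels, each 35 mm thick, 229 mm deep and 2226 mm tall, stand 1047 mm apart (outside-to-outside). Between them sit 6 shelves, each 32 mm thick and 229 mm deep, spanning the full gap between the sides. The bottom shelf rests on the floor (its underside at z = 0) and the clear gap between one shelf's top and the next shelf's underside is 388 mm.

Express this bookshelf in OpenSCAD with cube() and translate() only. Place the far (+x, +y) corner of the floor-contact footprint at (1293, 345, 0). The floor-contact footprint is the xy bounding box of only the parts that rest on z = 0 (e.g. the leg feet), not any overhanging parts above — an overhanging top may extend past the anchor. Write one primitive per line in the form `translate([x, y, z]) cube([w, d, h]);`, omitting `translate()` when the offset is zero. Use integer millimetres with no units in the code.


translate([246, 116, 0]) cube([35, 229, 2226]);
translate([1258, 116, 0]) cube([35, 229, 2226]);
translate([281, 116, 0]) cube([977, 229, 32]);
translate([281, 116, 420]) cube([977, 229, 32]);
translate([281, 116, 840]) cube([977, 229, 32]);
translate([281, 116, 1260]) cube([977, 229, 32]);
translate([281, 116, 1680]) cube([977, 229, 32]);
translate([281, 116, 2100]) cube([977, 229, 32]);


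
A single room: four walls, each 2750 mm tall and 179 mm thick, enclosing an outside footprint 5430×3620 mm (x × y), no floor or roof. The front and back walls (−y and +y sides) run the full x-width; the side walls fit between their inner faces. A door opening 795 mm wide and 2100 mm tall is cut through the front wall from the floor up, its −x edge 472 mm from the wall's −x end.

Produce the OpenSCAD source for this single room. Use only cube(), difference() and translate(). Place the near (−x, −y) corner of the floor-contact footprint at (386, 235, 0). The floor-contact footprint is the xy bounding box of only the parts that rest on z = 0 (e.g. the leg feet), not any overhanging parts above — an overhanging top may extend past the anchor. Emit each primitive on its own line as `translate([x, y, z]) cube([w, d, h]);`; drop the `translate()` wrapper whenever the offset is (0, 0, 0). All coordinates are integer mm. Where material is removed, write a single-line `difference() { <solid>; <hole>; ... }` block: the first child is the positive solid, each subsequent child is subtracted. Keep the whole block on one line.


difference() { translate([386, 235, 0]) cube([5430, 179, 2750]); translate([858, 235, 0]) cube([795, 179, 2100]); }
translate([386, 3676, 0]) cube([5430, 179, 2750]);
translate([386, 414, 0]) cube([179, 3262, 2750]);
translate([5637, 414, 0]) cube([179, 3262, 2750]);


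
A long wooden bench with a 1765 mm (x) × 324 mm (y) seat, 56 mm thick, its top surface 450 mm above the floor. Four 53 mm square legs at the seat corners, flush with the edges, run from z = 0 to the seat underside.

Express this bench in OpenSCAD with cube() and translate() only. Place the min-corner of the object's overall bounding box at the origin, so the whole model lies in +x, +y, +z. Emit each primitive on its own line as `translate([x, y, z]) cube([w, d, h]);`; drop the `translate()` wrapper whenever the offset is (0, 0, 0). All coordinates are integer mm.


// leg_h = 450 − 56 = 394
translate([0, 0, 394]) cube([1765, 324, 56]);
cube([53, 53, 394]);
translate([0, 271, 0]) cube([53, 53, 394]);
translate([1712, 0, 0]) cube([53, 53, 394]);
translate([1712, 271, 0]) cube([53, 53, 394]);


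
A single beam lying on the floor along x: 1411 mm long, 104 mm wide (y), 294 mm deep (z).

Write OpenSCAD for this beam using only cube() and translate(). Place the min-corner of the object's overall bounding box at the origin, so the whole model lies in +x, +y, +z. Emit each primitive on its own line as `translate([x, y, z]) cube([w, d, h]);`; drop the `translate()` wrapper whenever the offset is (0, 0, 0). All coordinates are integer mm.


cube([1411, 104, 294]);


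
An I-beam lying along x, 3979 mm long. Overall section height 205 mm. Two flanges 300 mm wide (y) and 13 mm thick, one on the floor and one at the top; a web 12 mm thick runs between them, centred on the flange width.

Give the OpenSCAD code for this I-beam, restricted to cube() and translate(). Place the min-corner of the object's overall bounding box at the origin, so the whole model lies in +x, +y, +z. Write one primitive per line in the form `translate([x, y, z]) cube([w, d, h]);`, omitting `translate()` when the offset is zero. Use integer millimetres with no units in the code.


cube([3979, 300, 13]);
translate([0, 144, 13]) cube([3979, 12, 179]);
translate([0, 0, 192]) cube([3979, 300, 13]);


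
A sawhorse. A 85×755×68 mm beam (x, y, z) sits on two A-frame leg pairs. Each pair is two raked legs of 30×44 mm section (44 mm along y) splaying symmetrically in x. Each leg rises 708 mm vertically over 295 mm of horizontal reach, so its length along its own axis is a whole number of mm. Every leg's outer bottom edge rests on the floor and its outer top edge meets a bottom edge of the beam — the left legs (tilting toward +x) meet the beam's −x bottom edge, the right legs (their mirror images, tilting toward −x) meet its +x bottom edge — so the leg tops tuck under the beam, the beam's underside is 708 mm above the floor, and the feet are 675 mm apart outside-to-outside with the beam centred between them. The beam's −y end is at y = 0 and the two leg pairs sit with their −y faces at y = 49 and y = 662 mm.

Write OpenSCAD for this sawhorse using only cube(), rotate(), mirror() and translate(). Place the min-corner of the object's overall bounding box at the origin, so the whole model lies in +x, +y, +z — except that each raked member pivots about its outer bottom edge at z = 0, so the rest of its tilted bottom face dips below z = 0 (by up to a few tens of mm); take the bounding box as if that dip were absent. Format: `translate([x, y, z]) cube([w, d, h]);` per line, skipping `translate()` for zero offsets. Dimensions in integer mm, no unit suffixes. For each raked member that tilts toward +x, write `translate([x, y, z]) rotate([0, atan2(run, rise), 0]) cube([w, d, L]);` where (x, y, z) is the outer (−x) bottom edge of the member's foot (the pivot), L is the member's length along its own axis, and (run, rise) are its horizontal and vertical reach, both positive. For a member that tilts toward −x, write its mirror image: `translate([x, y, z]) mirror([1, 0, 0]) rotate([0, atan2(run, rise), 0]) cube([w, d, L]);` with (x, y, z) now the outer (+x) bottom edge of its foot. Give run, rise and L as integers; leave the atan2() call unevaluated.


translate([295, 0, 708]) cube([85, 755, 68]);
translate([0, 49, 0]) rotate([0, atan2(295, 708), 0]) cube([30, 44, 767]);
translate([675, 49, 0]) mirror([1, 0, 0]) rotate([0, atan2(295, 708), 0]) cube([30, 44, 767]);
translate([0, 662, 0]) rotate([0, atan2(295, 708), 0]) cube([30, 44, 767]);
translate([675, 662, 0]) mirror([1, 0, 0]) rotate([0, atan2(295, 708), 0]) cube([30, 44, 767]);


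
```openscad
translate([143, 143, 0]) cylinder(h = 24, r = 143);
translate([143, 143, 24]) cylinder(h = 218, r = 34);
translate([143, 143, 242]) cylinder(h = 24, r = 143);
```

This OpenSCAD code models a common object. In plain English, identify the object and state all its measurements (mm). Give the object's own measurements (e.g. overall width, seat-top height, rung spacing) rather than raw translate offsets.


A spool: two coaxial disc flanges of radius 143 mm and thickness 24 mm, joined by a core cylinder of radius 34 mm and height 218 mm. The lower flange rests on z = 0 and the three cylinders share a vertical axis.


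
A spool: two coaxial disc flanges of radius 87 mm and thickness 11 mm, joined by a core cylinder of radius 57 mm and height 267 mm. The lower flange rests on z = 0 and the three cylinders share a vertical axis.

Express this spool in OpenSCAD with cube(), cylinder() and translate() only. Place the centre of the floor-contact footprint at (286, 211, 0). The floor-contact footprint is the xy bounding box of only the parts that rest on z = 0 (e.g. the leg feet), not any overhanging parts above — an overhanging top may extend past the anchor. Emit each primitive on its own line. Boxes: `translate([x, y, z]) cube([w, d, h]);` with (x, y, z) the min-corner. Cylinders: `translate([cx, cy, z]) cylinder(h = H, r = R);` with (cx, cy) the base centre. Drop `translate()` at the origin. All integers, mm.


translate([286, 211, 0]) cylinder(h = 11, r = 87);
translate([286, 211, 11]) cylinder(h = 267, r = 57);
translate([286, 211, 278]) cylinder(h = 11, r = 87);


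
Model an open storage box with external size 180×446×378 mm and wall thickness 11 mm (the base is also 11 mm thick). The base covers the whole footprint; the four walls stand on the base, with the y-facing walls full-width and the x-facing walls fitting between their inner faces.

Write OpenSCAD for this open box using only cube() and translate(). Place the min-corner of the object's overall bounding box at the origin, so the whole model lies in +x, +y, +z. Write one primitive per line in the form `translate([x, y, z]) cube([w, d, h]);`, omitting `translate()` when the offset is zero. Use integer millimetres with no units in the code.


cube([180, 446, 11]);
translate([0, 0, 11]) cube([180, 11, 367]);
translate([0, 435, 11]) cube([180, 11, 367]);
translate([0, 11, 11]) cube([11, 424, 367]);
translate([169, 11, 11]) cube([11, 424, 367]);


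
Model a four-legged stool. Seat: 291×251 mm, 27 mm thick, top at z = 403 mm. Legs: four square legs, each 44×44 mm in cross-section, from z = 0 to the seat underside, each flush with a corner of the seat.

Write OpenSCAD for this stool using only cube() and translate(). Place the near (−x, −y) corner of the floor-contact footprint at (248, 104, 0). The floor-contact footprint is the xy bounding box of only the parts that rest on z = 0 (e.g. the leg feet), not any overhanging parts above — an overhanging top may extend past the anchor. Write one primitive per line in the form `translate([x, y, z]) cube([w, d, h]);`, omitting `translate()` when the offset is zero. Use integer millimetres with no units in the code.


// leg_h = 403 - 27 = 376
translate([248, 104, 376]) cube([291, 251, 27]);
translate([248, 104, 0]) cube([44, 44, 376]);
translate([495, 104, 0]) cube([44, 44, 376]);
translate([248, 311, 0]) cube([44, 44, 376]);
translate([495, 311, 0]) cube([44, 44, 376]);


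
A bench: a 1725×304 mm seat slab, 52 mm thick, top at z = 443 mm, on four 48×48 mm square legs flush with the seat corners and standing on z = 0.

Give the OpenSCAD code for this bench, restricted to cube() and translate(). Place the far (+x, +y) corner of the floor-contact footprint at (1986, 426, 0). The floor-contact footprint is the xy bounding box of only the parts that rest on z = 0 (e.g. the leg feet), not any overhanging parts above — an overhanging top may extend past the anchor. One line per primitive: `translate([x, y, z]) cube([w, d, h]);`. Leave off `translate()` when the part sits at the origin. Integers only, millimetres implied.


translate([261, 122, 391]) cube([1725, 304, 52]);
translate([261, 122, 0]) cube([48, 48, 391]);
translate([261, 378, 0]) cube([48, 48, 391]);
translate([1938, 122, 0]) cube([48, 48, 391]);
translate([1938, 378, 0]) cube([48, 48, 391]);


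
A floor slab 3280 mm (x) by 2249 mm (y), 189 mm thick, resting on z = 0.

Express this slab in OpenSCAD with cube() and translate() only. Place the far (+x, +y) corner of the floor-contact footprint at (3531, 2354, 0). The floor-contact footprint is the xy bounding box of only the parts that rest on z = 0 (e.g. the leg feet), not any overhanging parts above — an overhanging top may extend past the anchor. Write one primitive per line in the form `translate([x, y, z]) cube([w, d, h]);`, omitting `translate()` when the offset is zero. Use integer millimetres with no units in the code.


translate([251, 105, 0]) cube([3280, 2249, 189]);


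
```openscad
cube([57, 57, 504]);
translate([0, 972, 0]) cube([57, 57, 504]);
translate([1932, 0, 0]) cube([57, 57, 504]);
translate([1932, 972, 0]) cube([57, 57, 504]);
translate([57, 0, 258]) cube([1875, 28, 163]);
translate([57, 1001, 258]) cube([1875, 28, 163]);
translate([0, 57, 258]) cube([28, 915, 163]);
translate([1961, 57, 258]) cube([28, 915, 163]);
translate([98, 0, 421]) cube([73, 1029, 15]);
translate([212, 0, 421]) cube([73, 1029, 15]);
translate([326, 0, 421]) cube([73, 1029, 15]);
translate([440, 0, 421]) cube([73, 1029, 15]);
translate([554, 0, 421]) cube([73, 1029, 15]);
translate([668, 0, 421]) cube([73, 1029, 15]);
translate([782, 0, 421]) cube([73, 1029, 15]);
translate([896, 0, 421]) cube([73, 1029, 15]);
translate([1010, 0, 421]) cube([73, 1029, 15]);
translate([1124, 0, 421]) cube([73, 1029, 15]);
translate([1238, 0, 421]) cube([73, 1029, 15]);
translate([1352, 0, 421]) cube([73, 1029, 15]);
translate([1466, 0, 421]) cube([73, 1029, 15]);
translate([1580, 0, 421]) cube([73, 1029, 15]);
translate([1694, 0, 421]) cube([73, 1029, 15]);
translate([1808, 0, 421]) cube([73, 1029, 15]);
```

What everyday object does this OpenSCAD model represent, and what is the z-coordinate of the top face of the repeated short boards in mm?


A bed frame. The slat-top height is 436 mm.

Four posts, four rails, and a row of slats — a bed frame. Slats sit on the rails at z = 258 + 163 = 421; with slat thickness 15, the top is 436 mm.


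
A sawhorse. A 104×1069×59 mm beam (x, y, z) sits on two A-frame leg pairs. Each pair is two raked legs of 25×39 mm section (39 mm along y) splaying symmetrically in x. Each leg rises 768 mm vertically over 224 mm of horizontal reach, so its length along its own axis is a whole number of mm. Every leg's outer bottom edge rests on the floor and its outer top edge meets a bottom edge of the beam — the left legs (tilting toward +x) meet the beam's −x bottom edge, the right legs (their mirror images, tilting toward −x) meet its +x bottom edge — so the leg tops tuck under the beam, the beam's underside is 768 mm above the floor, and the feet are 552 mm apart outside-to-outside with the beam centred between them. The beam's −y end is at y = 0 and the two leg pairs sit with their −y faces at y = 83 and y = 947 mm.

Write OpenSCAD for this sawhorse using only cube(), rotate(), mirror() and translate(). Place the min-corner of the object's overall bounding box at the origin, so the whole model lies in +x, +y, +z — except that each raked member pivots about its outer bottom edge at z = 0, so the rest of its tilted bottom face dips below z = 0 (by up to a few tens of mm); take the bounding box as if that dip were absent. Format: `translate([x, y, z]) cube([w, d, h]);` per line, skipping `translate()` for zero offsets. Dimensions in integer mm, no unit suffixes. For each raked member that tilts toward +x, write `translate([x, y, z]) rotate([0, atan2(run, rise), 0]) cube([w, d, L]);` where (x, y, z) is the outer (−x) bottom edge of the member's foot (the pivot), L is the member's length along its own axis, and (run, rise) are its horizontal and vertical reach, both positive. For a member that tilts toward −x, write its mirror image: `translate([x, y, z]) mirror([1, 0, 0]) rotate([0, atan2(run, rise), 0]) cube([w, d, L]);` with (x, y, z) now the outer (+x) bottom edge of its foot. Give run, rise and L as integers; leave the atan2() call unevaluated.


// leg length = √(224² + 768²) = 800
// right-leg outer foot x = 2·224 + 104 = 552
// beam min-corner = (224, 0, 768)
translate([224, 0, 768]) cube([104, 1069, 59]);
translate([0, 83, 0]) rotate([0, atan2(224, 768), 0]) cube([25, 39, 800]);
translate([552, 83, 0]) mirror([1, 0, 0]) rotate([0, atan2(224, 768), 0]) cube([25, 39, 800]);
translate([0, 947, 0]) rotate([0, atan2(224, 768), 0]) cube([25, 39, 800]);
translate([552, 947, 0]) mirror([1, 0, 0]) rotate([0, atan2(224, 768), 0]) cube([25, 39, 800]);


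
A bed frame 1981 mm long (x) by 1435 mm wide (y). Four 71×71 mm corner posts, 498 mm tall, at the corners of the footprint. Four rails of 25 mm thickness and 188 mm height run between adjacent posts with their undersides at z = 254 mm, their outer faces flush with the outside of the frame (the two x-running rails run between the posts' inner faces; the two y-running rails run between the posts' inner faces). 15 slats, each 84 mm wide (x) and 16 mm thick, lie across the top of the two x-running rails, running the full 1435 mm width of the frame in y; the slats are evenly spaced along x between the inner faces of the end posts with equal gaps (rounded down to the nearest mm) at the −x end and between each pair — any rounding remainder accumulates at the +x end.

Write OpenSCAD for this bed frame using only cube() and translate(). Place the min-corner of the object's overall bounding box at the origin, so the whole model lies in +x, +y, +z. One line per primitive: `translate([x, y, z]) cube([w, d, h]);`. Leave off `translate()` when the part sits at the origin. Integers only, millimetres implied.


// slat z = rail_z + rail_h = 254 + 188 = 442
// slat gap = ⌊(1839 − 15·84) / 16⌋ = 36
cube([71, 71, 498]);
translate([0, 1364, 0]) cube([71, 71, 498]);
translate([1910, 0, 0]) cube([71, 71, 498]);
translate([1910, 1364, 0]) cube([71, 71, 498]);
translate([71, 0, 254]) cube([1839, 25, 188]);
translate([71, 1410, 254]) cube([1839, 25, 188]);
translate([0, 71, 254]) cube([25, 1293, 188]);
translate([1956, 71, 254]) cube([25, 1293, 188]);
translate([107, 0, 442]) cube([84, 1435, 16]);
translate([227, 0, 442]) cube([84, 1435, 16]);
translate([347, 0, 442]) cube([84, 1435, 16]);
translate([467, 0, 442]) cube([84, 1435, 16]);
translate([587, 0, 442]) cube([84, 1435, 16]);
translate([707, 0, 442]) cube([84, 1435, 16]);
translate([827, 0, 442]) cube([84, 1435, 16]);
translate([947, 0, 442]) cube([84, 1435, 16]);
translate([1067, 0, 442]) cube([84, 1435, 16]);
translate([1187, 0, 442]) cube([84, 1435, 16]);
translate([1307, 0, 442]) cube([84, 1435, 16]);
translate([1427, 0, 442]) cube([84, 1435, 16]);
translate([1547, 0, 442]) cube([84, 1435, 16]);
translate([1667, 0, 442]) cube([84, 1435, 16]);
translate([1787, 0, 442]) cube([84, 1435, 16]);


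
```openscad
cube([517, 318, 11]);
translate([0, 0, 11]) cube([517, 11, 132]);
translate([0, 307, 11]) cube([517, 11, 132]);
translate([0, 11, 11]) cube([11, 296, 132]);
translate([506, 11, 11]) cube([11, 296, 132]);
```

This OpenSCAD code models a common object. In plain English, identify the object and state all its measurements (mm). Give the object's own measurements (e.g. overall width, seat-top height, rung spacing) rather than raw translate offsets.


An open-topped rectangular box: outside dimensions 517×318×143 mm, with a uniform wall and base thickness of 11 mm. The base is a full 517×318 slab on the floor; four walls sit on top of the base. The front and back walls (the −y and +y sides) span the full width; the two side walls fit between them.


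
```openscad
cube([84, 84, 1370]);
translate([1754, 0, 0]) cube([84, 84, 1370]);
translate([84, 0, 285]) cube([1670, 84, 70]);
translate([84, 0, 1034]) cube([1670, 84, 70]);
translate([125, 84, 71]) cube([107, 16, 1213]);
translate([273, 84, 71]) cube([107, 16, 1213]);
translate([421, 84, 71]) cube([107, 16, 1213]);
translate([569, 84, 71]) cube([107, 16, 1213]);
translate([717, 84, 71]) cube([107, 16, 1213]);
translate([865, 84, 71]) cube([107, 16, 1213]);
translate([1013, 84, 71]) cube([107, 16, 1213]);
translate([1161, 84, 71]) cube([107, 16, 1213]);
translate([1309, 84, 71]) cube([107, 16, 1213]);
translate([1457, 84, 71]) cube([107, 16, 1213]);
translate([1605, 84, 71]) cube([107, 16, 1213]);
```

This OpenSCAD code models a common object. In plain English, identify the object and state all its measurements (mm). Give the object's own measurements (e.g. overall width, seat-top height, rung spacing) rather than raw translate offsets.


A fence section. Two 84×84 mm posts, 1370 mm tall, stand on the floor with a clear span of 1670 mm between their inner faces. Two horizontal rails of 84×70 mm section span the gap between the posts with their undersides at z = 285 mm and z = 1034 mm, flush with the posts' −y face. 11 pickets, each 107 mm wide, 16 mm thick and 1213 mm tall, are fixed to the +y face of the rails with their bottoms at z = 71 mm, spaced across the span with a 41 mm gap after the −x post and between neighbouring pickets, with 42 mm left before the +x post.


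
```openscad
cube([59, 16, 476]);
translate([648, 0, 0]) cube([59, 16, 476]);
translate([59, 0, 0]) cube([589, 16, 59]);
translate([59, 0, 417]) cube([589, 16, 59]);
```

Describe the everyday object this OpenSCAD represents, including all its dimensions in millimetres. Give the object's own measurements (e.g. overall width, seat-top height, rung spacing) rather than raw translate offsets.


A rectangular picture frame lying in the x–z plane (depth along y). The opening is 589 mm wide (x) by 358 mm tall (z), surrounded by a border 59 mm wide on all four sides. The frame is 16 mm deep and is made of two full-height vertical stiles with two horizontal rails fitted between them.


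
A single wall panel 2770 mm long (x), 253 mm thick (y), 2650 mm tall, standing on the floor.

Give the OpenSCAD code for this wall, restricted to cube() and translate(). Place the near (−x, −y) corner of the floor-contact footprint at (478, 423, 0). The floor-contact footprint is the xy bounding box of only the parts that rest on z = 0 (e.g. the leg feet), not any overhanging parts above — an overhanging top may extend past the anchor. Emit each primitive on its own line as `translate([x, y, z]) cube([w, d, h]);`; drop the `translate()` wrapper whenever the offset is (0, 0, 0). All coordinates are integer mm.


translate([478, 423, 0]) cube([2770, 253, 2650]);


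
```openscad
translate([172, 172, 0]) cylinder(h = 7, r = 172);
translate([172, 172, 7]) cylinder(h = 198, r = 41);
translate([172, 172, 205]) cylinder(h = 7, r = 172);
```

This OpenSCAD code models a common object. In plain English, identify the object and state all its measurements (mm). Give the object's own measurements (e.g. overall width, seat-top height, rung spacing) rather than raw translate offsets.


A spool: two coaxial disc flanges of radius 172 mm and thickness 7 mm, joined by a core cylinder of radius 41 mm and height 198 mm. The lower flange rests on z = 0 and the three cylinders share a vertical axis.


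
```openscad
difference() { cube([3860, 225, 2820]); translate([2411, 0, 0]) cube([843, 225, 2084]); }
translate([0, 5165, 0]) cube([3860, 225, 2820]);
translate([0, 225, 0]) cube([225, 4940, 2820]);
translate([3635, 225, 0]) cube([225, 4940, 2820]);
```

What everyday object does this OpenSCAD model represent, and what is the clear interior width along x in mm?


A single room. The interior width is 3410 mm.

Four walls enclosing a rectangle with a door in the front wall — a room. Outside width 3860 minus two 225 mm walls gives 3410 mm.


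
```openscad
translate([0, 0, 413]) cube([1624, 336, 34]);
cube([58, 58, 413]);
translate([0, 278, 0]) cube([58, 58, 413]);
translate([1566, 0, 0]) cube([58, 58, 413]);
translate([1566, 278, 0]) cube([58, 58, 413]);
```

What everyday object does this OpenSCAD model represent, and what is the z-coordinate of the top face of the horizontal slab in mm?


A bench. The seat-top height is 447 mm.

A long slab on four corner posts — a bench. The slab sits at z = 413 with thickness 34, so the top is 413 + 34 = 447 mm.


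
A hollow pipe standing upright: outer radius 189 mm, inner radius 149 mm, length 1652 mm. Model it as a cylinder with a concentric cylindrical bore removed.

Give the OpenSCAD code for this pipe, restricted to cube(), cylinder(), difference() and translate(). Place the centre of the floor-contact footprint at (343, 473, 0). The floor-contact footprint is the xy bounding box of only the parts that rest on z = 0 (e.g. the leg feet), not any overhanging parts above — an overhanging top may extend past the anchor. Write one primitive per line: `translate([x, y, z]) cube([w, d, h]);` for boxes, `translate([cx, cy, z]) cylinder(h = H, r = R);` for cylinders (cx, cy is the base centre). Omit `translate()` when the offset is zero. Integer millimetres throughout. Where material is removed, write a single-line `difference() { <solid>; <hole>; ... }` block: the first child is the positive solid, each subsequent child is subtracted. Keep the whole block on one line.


difference() { translate([343, 473, 0]) cylinder(h = 1652, r = 189); translate([343, 473, 0]) cylinder(h = 1652, r = 149); }


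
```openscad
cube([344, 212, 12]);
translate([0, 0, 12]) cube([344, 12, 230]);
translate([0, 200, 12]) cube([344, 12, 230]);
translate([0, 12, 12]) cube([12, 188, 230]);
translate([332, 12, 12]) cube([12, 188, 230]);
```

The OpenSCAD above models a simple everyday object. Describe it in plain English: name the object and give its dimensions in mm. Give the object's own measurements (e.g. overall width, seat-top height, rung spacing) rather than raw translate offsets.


An open-topped rectangular box: outside dimensions 344×212×242 mm, with a uniform wall and base thickness of 12 mm. The base is a full 344×212 slab on the floor; four walls sit on top of the base. The front and back walls (the −y and +y sides) span the full width; the two side walls fit between them.


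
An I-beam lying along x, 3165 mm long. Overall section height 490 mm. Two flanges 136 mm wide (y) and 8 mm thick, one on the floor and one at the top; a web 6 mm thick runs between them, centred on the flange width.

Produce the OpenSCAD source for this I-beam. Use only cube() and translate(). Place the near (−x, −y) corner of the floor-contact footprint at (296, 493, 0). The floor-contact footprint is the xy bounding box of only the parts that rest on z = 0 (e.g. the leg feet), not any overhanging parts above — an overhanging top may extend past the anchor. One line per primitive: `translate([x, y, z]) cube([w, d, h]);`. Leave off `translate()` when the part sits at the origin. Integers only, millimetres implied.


translate([296, 493, 0]) cube([3165, 136, 8]);
translate([296, 558, 8]) cube([3165, 6, 474]);
translate([296, 493, 482]) cube([3165, 136, 8]);
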